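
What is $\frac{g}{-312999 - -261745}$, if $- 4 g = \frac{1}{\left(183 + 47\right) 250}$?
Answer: $\frac{1}{11788420000} \approx 8.4829 \cdot 10^{-11}$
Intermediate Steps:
$g = - \frac{1}{230000}$ ($g = - \frac{1}{4 \left(183 + 47\right) 250} = - \frac{1}{4 \cdot 230 \cdot 250} = - \frac{1}{4 \cdot 57500} = \left(- \frac{1}{4}\right) \frac{1}{57500} = - \frac{1}{230000} \approx -4.3478 \cdot 10^{-6}$)
$\frac{g}{-312999 - -261745} = - \frac{1}{230000 \left(-312999 - -261745\right)} = - \frac{1}{230000 \left(-312999 + 261745\right)} = - \frac{1}{230000 \left(-51254\right)} = \left(- \frac{1}{230000}\right) \left(- \frac{1}{51254}\right) = \frac{1}{11788420000}$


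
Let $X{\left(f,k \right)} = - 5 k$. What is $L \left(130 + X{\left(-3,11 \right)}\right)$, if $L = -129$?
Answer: $-9675$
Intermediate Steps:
$L \left(130 + X{\left(-3,11 \right)}\right) = - 129 \left(130 - 55\right) = \left(-129\right) 75 = -9675$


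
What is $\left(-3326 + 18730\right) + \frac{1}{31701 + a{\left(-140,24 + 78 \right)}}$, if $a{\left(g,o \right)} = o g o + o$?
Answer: $\frac{21946956827}{1424757} \approx 15404.0$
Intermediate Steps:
$a{\left(g,o \right)} = o + g o^{2}$ ($a{\left(g,o \right)} = g o o + o = g o^{2} + o = o + g o^{2}$)
$\left(-3326 + 18730\right) + \frac{1}{31701 + a{\left(-140,24 + 78 \right)}} = \left(-3326 + 18730\right) + \frac{1}{31701 + \left(24 + 78\right) \left(1 - 140 \left(24 + 78\right)\right)} = 15404 + \frac{1}{31701 + 102 \left(1 - 14280\right)} = 15404 + \frac{1}{31701 + 102 \left(-14279\right)} = 15404 + \frac{1}{31701 - 1456458} = 15404 + \frac{1}{-1424757} = 15404 - \frac{1}{1424757} = \frac{21946956827}{1424757}$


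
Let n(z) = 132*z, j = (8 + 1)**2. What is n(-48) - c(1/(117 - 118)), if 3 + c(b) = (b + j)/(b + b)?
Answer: -6293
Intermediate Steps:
j = 81 (j = 9**2 = 81)
c(b) = -3 + (81 + b)/(2*b) (c(b) = -3 + (b + 81)/(b + b) = -3 + (81 + b)/((2*b)) = -3 + (81 + b)*(1/(2*b)) = -3 + (81 + b)/(2*b))
n(-48) - c(1/(117 - 118)) = 132*(-48) - (81 - 5/(117 - 118))/(2*(1/(117 - 118))) = -6336 - (81 - 5/(-1))/(2*(1/(-1))) = -6336 - (81 - 5*(-1))/(2*(-1)) = -6336 - (-1)*(81 + 5)/2 = -6336 - (-1)*86/2 = -6336 - 1*(-43) = -6336 + 43 = -6293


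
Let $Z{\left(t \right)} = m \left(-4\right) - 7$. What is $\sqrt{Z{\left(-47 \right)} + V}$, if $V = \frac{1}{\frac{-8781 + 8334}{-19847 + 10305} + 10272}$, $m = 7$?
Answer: $\frac{i \sqrt{336247948608661353}}{98015871} \approx 5.9161 i$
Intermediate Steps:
$Z{\left(t \right)} = -35$ ($Z{\left(t \right)} = 7 \left(-4\right) - 7 = -28 - 7 = -35$)
$V = \frac{9542}{98015871}$ ($V = \frac{1}{- \frac{447}{-9542} + 10272} = \frac{1}{\left(-447\right) \left(- \frac{1}{9542}\right) + 10272} = \frac{1}{\frac{447}{9542} + 10272} = \frac{1}{\frac{98015871}{9542}} = \frac{9542}{98015871} \approx 9.7352 \cdot 10^{-5}$)
$\sqrt{Z{\left(-47 \right)} + V} = \sqrt{-35 + \frac{9542}{98015871}} = \sqrt{- \frac{3430545943}{98015871}} = \frac{i \sqrt{336247948608661353}}{98015871}$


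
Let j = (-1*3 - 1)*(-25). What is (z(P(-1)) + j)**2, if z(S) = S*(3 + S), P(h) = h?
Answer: 9604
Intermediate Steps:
j = 100 (j = (-3 - 1)*(-25) = -4*(-25) = 100)
(z(P(-1)) + j)**2 = (-(3 - 1) + 100)**2 = (-1*2 + 100)**2 = (-2 + 100)**2 = 98**2 = 9604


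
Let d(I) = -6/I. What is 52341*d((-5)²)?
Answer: -314046/25 ≈ -12562.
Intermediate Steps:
52341*d((-5)²) = 52341*(-6/((-5)²)) = 52341*(-6/25) = -314046/25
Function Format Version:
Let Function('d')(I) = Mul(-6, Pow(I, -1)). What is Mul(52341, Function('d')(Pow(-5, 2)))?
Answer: Rational(-314046, 25) ≈ -12562.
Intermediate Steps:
Mul(52341, Function('d')(Pow(-5, 2))) = Mul(52341, Mul(-6, Pow(Pow(-5, 2), -1))) = Mul(52341, Mul(-6, Pow(25, -1))) = Mul(52341, Mul(-6, Rational(1, 25))) = Mul(52341, Rational(-6, 25)) = Rational(-314046, 25)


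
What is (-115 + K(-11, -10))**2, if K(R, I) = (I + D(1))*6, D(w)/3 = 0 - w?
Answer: 37249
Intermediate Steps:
D(w) = -3*w (D(w) = 3*(0 - w) = 3*(-w) = -3*w)
K(R, I) = -18 + 6*I (K(R, I) = (I - 3*1)*6 = (I - 3)*6 = (-3 + I)*6 = -18 + 6*I)
(-115 + K(-11, -10))**2 = (-115 + (-18 + 6*(-10)))**2 = (-115 + (-18 - 60))**2 = (-115 - 78)**2 = (-193)**2 = 37249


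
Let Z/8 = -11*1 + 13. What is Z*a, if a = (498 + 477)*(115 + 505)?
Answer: 9672000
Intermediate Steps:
a = 604500 (a = 975*620 = 604500)
Z = 16 (Z = 8*(-11*1 + 13) = 8*(-11 + 13) = 8*2 = 16)
Z*a = 16*604500 = 9672000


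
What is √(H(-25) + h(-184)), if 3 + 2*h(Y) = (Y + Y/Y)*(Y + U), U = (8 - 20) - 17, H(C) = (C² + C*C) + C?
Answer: √20713 ≈ 143.92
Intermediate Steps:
H(C) = C + 2*C² (H(C) = (C² + C²) + C = 2*C² + C = C + 2*C²)
U = -29 (U = -12 - 17 = -29)
h(Y) = -3/2 + (1 + Y)*(-29 + Y)/2 (h(Y) = -3/2 + ((Y + Y/Y)*(Y - 29))/2 = -3/2 + ((Y + 1)*(-29 + Y))/2 = -3/2 + ((1 + Y)*(-29 + Y))/2 = -3/2 + (1 + Y)*(-29 + Y)/2)
√(H(-25) + h(-184)) = √(-25*(1 + 2*(-25)) + (-16 + (½)*(-184)² - 14*(-184))) = √(-25*(1 - 50) + (-16 + (½)*33856 + 2576)) = √(-25*(-49) + (-16 + 16928 + 2576)) = √(1225 + 19488) = √20713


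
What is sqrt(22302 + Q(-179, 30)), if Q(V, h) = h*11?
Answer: 2*sqrt(5658) ≈ 150.44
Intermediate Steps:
Q(V, h) = 11*h
sqrt(22302 + Q(-179, 30)) = sqrt(22302 + 11*30) = sqrt(22302 + 330) = sqrt(22632) = 2*sqrt(5658)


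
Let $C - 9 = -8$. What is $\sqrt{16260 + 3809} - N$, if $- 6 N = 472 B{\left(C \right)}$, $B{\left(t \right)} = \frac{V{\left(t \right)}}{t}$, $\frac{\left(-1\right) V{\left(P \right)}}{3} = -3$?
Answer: $708 + \sqrt{20069} \approx 849.67$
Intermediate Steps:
$C = 1$ ($C = 9 - 8 = 1$)
$V{\left(P \right)} = 9$ ($V{\left(P \right)} = \left(-3\right) \left(-3\right) = 9$)
$B{\left(t \right)} = \frac{9}{t}$
$N = -708$ ($N = - \frac{472 \cdot \frac{9}{1}}{6} = - \frac{472 \cdot 9 \cdot 1}{6} = - \frac{472 \cdot 9}{6} = \left(- \frac{1}{6}\right) 4248 = -708$)
$\sqrt{16260 + 3809} - N = \sqrt{16260 + 3809} - -708 = \sqrt{20069} + 708 = 708 + \sqrt{20069}$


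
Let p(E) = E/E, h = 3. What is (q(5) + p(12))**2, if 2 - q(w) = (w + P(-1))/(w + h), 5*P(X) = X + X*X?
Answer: 361/64 ≈ 5.6406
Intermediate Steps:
P(X) = X/5 + X**2/5 (P(X) = (X + X*X)/5 = (X + X**2)/5 = X/5 + X**2/5)
p(E) = 1
q(w) = 2 - w/(3 + w) (q(w) = 2 - (w + (1/5)*(-1)*(1 - 1))/(w + 3) = 2 - (w + (1/5)*(-1)*0)/(3 + w) = 2 - (w + 0)/(3 + w) = 2 - w/(3 + w))
(q(5) + p(12))**2 = ((6 + 5)/(3 + 5) + 1)**2 = (11/8 + 1)**2 = (19/8)**2 = 361/64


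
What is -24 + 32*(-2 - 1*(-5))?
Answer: 72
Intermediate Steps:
-24 + 32*(-2 - 1*(-5)) = -24 + 32*(-2 + 5) = -24 + 32*3 = -24 + 96 = 72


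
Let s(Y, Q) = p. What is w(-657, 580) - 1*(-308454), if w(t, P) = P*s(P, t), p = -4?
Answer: 306134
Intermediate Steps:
s(Y, Q) = -4
w(t, P) = -4*P (w(t, P) = P*(-4) = -4*P)
w(-657, 580) - 1*(-308454) = -4*580 - 1*(-308454) = -2320 + 308454 = 306134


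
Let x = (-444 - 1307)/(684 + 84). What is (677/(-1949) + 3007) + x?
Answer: 4497041189/1496832 ≈ 3004.4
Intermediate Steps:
x = -1751/768 ≈ -2.2799
(677/(-1949) + 3007) + x = (677/(-1949) + 3007) - 1751/768 = (677*(-1/1949) + 3007) - 1751/768 = (-677/1949 + 3007) - 1751/768 = 5859966/1949 - 1751/768 = 4497041189/1496832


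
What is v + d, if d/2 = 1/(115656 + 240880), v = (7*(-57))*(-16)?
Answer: 1138062913/178268 ≈ 6384.0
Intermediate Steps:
v = 6384 (v = -399*(-16) = 6384)
d = 1/178268 (d = 2/(115656 + 240880) = 2/356536 = 2*(1/356536) = 1/178268 ≈ 5.6095e-6)
v + d = 6384 + 1/178268 = 1138062913/178268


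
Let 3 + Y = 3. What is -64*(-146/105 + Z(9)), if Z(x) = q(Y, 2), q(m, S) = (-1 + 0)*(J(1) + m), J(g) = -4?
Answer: -17536/105 ≈ -167.01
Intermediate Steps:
Y = 0 (Y = -3 + 3 = 0)
q(m, S) = 4 - m (q(m, S) = (-1 + 0)*(-4 + m) = -(-4 + m) = 4 - m)
Z(x) = 4 (Z(x) = 4 - 1*0 = 4 + 0 = 4)
-64*(-146/105 + Z(9)) = -64*(-146/105 + 4) = -64*274/105 = -17536/105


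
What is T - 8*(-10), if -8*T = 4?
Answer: 159/2 ≈ 79.500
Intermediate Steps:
T = -½ (T = -⅛*4 = -½ ≈ -0.50000)
T - 8*(-10) = -½ - 8*(-10) = -½ + 80 = 159/2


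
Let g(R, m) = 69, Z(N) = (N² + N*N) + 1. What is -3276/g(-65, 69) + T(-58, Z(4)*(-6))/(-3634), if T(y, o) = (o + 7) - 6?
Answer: -7493/158 ≈ -47.424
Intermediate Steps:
Z(N) = 1 + 2*N² (Z(N) = (N² + N²) + 1 = 2*N² + 1 = 1 + 2*N²)
T(y, o) = 1 + o (T(y, o) = (7 + o) - 6 = 1 + o)
-3276/g(-65, 69) + T(-58, Z(4)*(-6))/(-3634) = -3276/69 + (1 + (1 + 2*4²)*(-6))/(-3634) = -3276*1/69 + (1 + (1 + 2*16)*(-6))*(-1/3634) = -1092/23 + (1 + (1 + 32)*(-6))*(-1/3634) = -1092/23 + (1 + 33*(-6))*(-1/3634) = -1092/23 + (1 - 198)*(-1/3634) = -1092/23 - 197*(-1/3634) = -1092/23 + 197/3634 = -7493/158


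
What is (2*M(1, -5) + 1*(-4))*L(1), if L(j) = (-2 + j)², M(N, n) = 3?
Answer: 2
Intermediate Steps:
(2*M(1, -5) + 1*(-4))*L(1) = (2*3 + 1*(-4))*(-2 + 1)² = (6 - 4)*(-1)² = 2*1 = 2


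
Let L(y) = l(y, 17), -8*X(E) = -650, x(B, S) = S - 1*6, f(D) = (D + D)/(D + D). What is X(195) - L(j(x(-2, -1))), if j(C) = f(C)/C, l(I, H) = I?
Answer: 2279/28 ≈ 81.393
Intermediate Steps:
f(D) = 1 (f(D) = (2*D)/((2*D)) = (2*D)*(1/(2*D)) = 1)
x(B, S) = -6 + S (x(B, S) = S - 6 = -6 + S)
j(C) = 1/C
X(E) = 325/4 (X(E) = -1/8*(-650) = 325/4)
L(y) = y
X(195) - L(j(x(-2, -1))) = 325/4 - 1/(-6 - 1) = 325/4 - 1/(-7) = 325/4 - 1*(-1/7) = 325/4 + 1/7 = 2279/28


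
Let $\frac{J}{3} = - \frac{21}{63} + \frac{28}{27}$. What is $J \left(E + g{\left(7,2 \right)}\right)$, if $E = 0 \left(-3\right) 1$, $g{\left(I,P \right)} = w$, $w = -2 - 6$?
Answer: $- \frac{152}{9} \approx -16.889$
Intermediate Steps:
$w = -8$ ($w = -2 - 6 = -8$)
$g{\left(I,P \right)} = -8$
$E = 0$ ($E = 0 \cdot 1 = 0$)
$J = \frac{19}{9}$ ($J = 3 \left(- \frac{21}{63} + \frac{28}{27}\right) = 3 \left(\left(-21\right) \frac{1}{63} + 28 \cdot \frac{1}{27}\right) = 3 \left(- \frac{1}{3} + \frac{28}{27}\right) = 3 \cdot \frac{19}{27} = \frac{19}{9} \approx 2.1111$)
$J \left(E + g{\left(7,2 \right)}\right) = \frac{19 \left(0 - 8\right)}{9} = \frac{19}{9} \left(-8\right) = - \frac{152}{9}$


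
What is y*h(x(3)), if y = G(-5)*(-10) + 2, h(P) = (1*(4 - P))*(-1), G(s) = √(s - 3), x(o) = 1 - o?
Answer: -12 + 120*I*√2 ≈ -12.0 + 169.71*I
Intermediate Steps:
G(s) = √(-3 + s)
h(P) = -4 + P (h(P) = (4 - P)*(-1) = -4 + P)
y = 2 - 20*I*√2 (y = √(-3 - 5)*(-10) + 2 = √(-8)*(-10) + 2 = (2*I*√2)*(-10) + 2 = -20*I*√2 + 2 = 2 - 20*I*√2 ≈ 2.0 - 28.284*I)
y*h(x(3)) = (2 - 20*I*√2)*(-4 + (1 - 1*3)) = (2 - 20*I*√2)*(-4 + (1 - 3)) = (2 - 20*I*√2)*(-4 - 2) = (2 - 20*I*√2)*(-6) = -12 + 120*I*√2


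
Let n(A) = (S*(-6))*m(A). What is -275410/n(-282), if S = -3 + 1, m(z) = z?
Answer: 137705/1692 ≈ 81.386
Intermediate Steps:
S = -2
n(A) = 12*A (n(A) = (-2*(-6))*A = 12*A)
-275410/n(-282) = -275410/(12*(-282)) = -275410/(-3384) = -275410*(-1/3384) = 137705/1692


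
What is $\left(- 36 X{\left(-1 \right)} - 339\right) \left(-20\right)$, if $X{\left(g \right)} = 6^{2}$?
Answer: $32700$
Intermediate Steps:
$X{\left(g \right)} = 36$
$\left(- 36 X{\left(-1 \right)} - 339\right) \left(-20\right) = \left(\left(-36\right) 36 - 339\right) \left(-20\right) = \left(-1296 - 339\right) \left(-20\right) = \left(-1635\right) \left(-20\right) = 32700$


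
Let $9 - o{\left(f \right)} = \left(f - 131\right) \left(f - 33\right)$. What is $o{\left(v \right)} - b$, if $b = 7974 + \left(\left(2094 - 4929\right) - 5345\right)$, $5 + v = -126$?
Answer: $-42753$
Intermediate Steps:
$v = -131$ ($v = -5 - 126 = -131$)
$b = -206$ ($b = 7974 - 8180 = -206$)
$o{\left(f \right)} = 9 - \left(-131 + f\right) \left(-33 + f\right)$ ($o{\left(f \right)} = 9 - \left(f - 131\right) \left(f - 33\right) = 9 - \left(-131 + f\right) \left(-33 + f\right)$)
$o{\left(v \right)} - b = \left(-4314 - \left(-131\right)^{2} + 164 \left(-131\right)\right) - -206 = \left(-4314 - 17161 - 21484\right) + 206 = -42959 + 206 = -42753$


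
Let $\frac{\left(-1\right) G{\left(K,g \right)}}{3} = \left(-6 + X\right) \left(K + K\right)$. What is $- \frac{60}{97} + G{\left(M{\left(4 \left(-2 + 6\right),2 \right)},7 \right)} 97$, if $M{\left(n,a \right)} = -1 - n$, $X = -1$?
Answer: $- \frac{6718086}{97} \approx -69259.0$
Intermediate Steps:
$G{\left(K,g \right)} = 42 K$ ($G{\left(K,g \right)} = - 3 \left(-6 - 1\right) \left(K + K\right) = - 3 \left(- 7 \cdot 2 K\right) = - 3 \left(- 14 K\right) = 42 K$)
$- \frac{60}{97} + G{\left(M{\left(4 \left(-2 + 6\right),2 \right)},7 \right)} 97 = - \frac{60}{97} + 42 \left(-1 - 4 \left(-2 + 6\right)\right) 97 = \left(-60\right) \frac{1}{97} + 42 \left(-1 - 4 \cdot 4\right) 97 = - \frac{60}{97} + 42 \left(-1 - 16\right) 97 = - \frac{60}{97} + 42 \left(-17\right) 97 = - \frac{60}{97} - 69258 = - \frac{6718086}{97}$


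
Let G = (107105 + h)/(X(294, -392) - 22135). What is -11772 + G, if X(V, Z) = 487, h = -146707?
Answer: -127400327/10824 ≈ -11770.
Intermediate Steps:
G = 19801/10824 (G = (107105 - 146707)/(487 - 22135) = -39602/(-21648) = -39602*(-1/21648) = 19801/10824 ≈ 1.8294)
-11772 + G = -11772 + 19801/10824 = -127400327/10824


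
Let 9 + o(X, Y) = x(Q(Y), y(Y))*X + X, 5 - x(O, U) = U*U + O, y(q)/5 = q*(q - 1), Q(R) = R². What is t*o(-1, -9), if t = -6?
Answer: -1215396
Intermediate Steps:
y(q) = 5*q*(-1 + q) (y(q) = 5*(q*(q - 1)) = 5*(q*(-1 + q)) = 5*q*(-1 + q))
x(O, U) = 5 - O - U² (x(O, U) = 5 - (U*U + O) = 5 - (U² + O) = 5 - (O + U²) = 5 + (-O - U²) = 5 - O - U²)
o(X, Y) = -9 + X + X*(5 - Y² - 25*Y²*(-1 + Y)²) (o(X, Y) = -9 + ((5 - Y² - (5*Y*(-1 + Y))²)*X + X) = -9 + ((5 - Y² - 25*Y²*(-1 + Y)²)*X + X) = -9 + (X*(5 - Y² - 25*Y²*(-1 + Y)²) + X) = -9 + (X + X*(5 - Y² - 25*Y²*(-1 + Y)²)) = -9 + X + X*(5 - Y² - 25*Y²*(-1 + Y)²))
t*o(-1, -9) = -6*(-9 - 1 - 1*(-1)*(-5 + (-9)² + 25*(-9)²*(-1 - 9)²)) = -6*(-9 - 1 - 1*(-1)*(-5 + 81 + 25*81*(-10)²)) = -6*(-9 - 1 - 1*(-1)*(-5 + 81 + 25*81*100)) = -6*(-9 - 1 - 1*(-1)*(-5 + 81 + 202500)) = -6*(-9 - 1 - 1*(-1)*202576) = -6*(-9 - 1 + 202576) = -6*202566 = -1215396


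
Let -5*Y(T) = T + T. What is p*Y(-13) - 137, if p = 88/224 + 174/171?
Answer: -517367/3990 ≈ -129.67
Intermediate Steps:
p = 2251/1596 (p = 88*(1/224) + 174*(1/171) = 11/28 + 58/57 = 2251/1596 ≈ 1.4104)
Y(T) = -2*T/5 (Y(T) = -(T + T)/5 = -2*T/5)
p*Y(-13) - 137 = 2251*(-2/5*(-13))/1596 - 137 = (2251/1596)*(26/5) - 137 = 29263/3990 - 137 = -517367/3990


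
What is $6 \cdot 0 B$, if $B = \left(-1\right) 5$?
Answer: $0$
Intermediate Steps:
$B = -5$
$6 \cdot 0 B = 6 \cdot 0 \left(-5\right) = 0 \left(-5\right) = 0$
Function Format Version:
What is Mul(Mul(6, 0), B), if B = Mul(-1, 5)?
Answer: 0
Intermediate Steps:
B = -5
Mul(Mul(6, 0), B) = Mul(Mul(6, 0), -5) = Mul(0, -5) = 0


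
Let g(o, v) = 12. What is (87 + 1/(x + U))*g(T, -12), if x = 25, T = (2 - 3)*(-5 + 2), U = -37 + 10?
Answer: 1038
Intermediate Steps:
U = -27
T = 3 (T = -1*(-3) = 3)
(87 + 1/(x + U))*g(T, -12) = (87 + 1/(25 - 27))*12 = (87 + 1/(-2))*12 = (87 - 1/2)*12 = (173/2)*12 = 1038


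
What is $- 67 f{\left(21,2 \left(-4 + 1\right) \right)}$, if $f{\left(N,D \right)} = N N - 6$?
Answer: $-29145$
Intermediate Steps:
$f{\left(N,D \right)} = -6 + N^{2}$ ($f{\left(N,D \right)} = N^{2} - 6 = -6 + N^{2}$)
$- 67 f{\left(21,2 \left(-4 + 1\right) \right)} = - 67 \left(-6 + 21^{2}\right) = - 67 \left(-6 + 441\right) = \left(-67\right) 435 = -29145$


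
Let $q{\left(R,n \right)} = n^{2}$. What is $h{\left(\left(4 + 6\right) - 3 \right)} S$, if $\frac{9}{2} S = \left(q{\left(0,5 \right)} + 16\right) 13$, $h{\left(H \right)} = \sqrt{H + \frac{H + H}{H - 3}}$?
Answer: $\frac{533 \sqrt{42}}{9} \approx 383.8$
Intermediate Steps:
$h{\left(H \right)} = \sqrt{H + \frac{2 H}{-3 + H}}$
$S = \frac{1066}{9}$ ($S = \frac{2 \left(5^{2} + 16\right) 13}{9} = \frac{2 \left(25 + 16\right) 13}{9} = \frac{2 \cdot 41 \cdot 13}{9} = \frac{2}{9} \cdot 533 = \frac{1066}{9} \approx 118.44$)
$h{\left(\left(4 + 6\right) - 3 \right)} S = \sqrt{\frac{\left(\left(4 + 6\right) - 3\right) \left(-1 + \left(\left(4 + 6\right) - 3\right)\right)}{-3 + \left(\left(4 + 6\right) - 3\right)}} \frac{1066}{9} = \sqrt{\frac{\left(10 - 3\right) \left(-1 + \left(10 - 3\right)\right)}{-3 + \left(10 - 3\right)}} \frac{1066}{9} = \sqrt{\frac{7 \left(-1 + 7\right)}{-3 + 7}} \cdot \frac{1066}{9} = \sqrt{7 \cdot \frac{1}{4} \cdot 6} \cdot \frac{1066}{9} = \sqrt{\frac{21}{2}} \cdot \frac{1066}{9} = \frac{\sqrt{42}}{2} \cdot \frac{1066}{9} = \frac{533 \sqrt{42}}{9}$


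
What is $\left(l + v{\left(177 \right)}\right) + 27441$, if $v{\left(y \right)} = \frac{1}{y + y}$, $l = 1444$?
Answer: $\frac{10225291}{354} \approx 28885.0$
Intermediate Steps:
$v{\left(y \right)} = \frac{1}{2 y}$
$\left(l + v{\left(177 \right)}\right) + 27441 = \left(1444 + \frac{1}{2 \cdot 177}\right) + 27441 = \left(1444 + \frac{1}{2} \cdot \frac{1}{177}\right) + 27441 = \left(1444 + \frac{1}{354}\right) + 27441 = \frac{511177}{354} + 27441 = \frac{10225291}{354}$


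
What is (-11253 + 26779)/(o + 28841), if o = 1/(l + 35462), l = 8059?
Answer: 337853523/627594581 ≈ 0.53833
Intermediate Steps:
o = 1/43521 (o = 1/(8059 + 35462) = 1/43521 ≈ 2.2977e-5)
(-11253 + 26779)/(o + 28841) = (-11253 + 26779)/(1/43521 + 28841) = 15526/(1255189162/43521) = 15526*(43521/1255189162) = 337853523/627594581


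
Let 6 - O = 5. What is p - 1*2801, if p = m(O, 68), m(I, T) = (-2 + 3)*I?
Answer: -2800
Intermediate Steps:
O = 1 (O = 6 - 1*5 = 6 - 5 = 1)
m(I, T) = I (m(I, T) = 1*I = I)
p = 1
p - 1*2801 = 1 - 1*2801 = 1 - 2801 = -2800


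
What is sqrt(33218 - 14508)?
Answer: sqrt(18710) ≈ 136.78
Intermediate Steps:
sqrt(33218 - 14508) = sqrt(18710)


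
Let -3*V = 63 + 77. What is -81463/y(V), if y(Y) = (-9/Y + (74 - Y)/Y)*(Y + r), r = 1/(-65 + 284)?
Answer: -499531116/684673 ≈ -729.59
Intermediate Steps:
r = 1/219 ≈ 0.0045662
V = -140/3 (V = -(63 + 77)/3 = -⅓*140 = -140/3 ≈ -46.667)
y(Y) = (1/219 + Y)*(-9/Y + (74 - Y)/Y) (y(Y) = (-9/Y + (74 - Y)/Y)*(Y + 1/219) = (-9/Y + (74 - Y)/Y)*(1/219 + Y) = (1/219 + Y)*(-9/Y + (74 - Y)/Y))
-81463/y(V) = -81463/(14234/219 - 1*(-140/3) + 65/(219*(-140/3))) = -81463/(14234/219 + 140/3 + (65/219)*(-3/140)) = -81463/(14234/219 + 140/3 - 13/2044) = -81463/684673/6132 = -81463*6132/684673 = -499531116/684673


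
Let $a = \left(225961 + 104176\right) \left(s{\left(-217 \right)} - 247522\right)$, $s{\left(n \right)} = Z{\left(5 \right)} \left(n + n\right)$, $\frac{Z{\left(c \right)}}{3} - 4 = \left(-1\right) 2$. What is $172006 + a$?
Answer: $-82575675256$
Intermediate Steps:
$Z{\left(c \right)} = 6$ ($Z{\left(c \right)} = 12 + 3 \left(\left(-1\right) 2\right) = 12 + 3 \left(-2\right) = 12 - 6 = 6$)
$s{\left(n \right)} = 12 n$ ($s{\left(n \right)} = 6 \left(n + n\right) = 6 \cdot 2 n = 12 n$)
$a = -82575847262$ ($a = \left(225961 + 104176\right) \left(12 \left(-217\right) - 247522\right) = 330137 \left(-2604 - 247522\right) = 330137 \left(-250126\right) = -82575847262$)
$172006 + a = 172006 - 82575847262 = -82575675256$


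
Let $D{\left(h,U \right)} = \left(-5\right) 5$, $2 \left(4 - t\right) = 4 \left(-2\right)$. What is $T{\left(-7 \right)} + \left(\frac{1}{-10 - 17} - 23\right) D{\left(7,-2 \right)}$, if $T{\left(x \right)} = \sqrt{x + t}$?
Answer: $\frac{15577}{27} \approx 576.93$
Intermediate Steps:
$t = 8$ ($t = 4 - \frac{4 \left(-2\right)}{2} = 4 - -4 = 4 + 4 = 8$)
$D{\left(h,U \right)} = -25$
$T{\left(x \right)} = \sqrt{8 + x}$ ($T{\left(x \right)} = \sqrt{x + 8} = \sqrt{8 + x}$)
$T{\left(-7 \right)} + \left(\frac{1}{-10 - 17} - 23\right) D{\left(7,-2 \right)} = \sqrt{8 - 7} + \left(\frac{1}{-10 - 17} - 23\right) \left(-25\right) = \sqrt{1} + \left(\frac{1}{-27} - 23\right) \left(-25\right) = 1 + \left(- \frac{1}{27} - 23\right) \left(-25\right) = 1 - - \frac{15550}{27} = 1 + \frac{15550}{27} = \frac{15577}{27}$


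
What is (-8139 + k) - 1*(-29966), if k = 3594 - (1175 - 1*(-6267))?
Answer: 17979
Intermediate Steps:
k = -3848 (k = 3594 - (1175 + 6267) = 3594 - 1*7442 = 3594 - 7442 = -3848)
(-8139 + k) - 1*(-29966) = (-8139 - 3848) - 1*(-29966) = -11987 + 29966 = 17979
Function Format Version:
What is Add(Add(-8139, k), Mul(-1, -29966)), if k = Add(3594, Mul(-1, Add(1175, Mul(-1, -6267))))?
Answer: 17979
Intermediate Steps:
k = -3848 (k = Add(3594, Mul(-1, Add(1175, 6267))) = Add(3594, Mul(-1, 7442)) = Add(3594, -7442) = -3848)
Add(Add(-8139, k), Mul(-1, -29966)) = Add(Add(-8139, -3848), Mul(-1, -29966)) = Add(-11987, 29966) = 17979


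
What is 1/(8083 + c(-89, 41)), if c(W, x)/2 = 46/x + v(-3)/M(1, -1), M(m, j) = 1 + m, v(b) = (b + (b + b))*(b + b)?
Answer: 41/333709 ≈ 0.00012286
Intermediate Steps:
v(b) = 6*b² (v(b) = (b + 2*b)*(2*b) = (3*b)*(2*b) = 6*b²)
c(W, x) = 54 + 92/x (c(W, x) = 2*(46/x + (6*(-3)²)/(1 + 1)) = 2*(46/x + (6*9)/2) = 2*(46/x + 54*(½)) = 2*(46/x + 27) = 2*(27 + 46/x) = 54 + 92/x)
1/(8083 + c(-89, 41)) = 1/(8083 + (54 + 92/41)) = 1/(8083 + 2306/41) = 1/(333709/41) = 41/333709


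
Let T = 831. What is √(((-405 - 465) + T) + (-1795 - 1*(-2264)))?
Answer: √430 ≈ 20.736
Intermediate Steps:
√(((-405 - 465) + T) + (-1795 - 1*(-2264))) = √(((-405 - 465) + 831) + (-1795 - 1*(-2264))) = √((-870 + 831) + (-1795 + 2264)) = √(-39 + 469) = √430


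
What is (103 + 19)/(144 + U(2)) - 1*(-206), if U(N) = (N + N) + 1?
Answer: 30816/149 ≈ 206.82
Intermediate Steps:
U(N) = 1 + 2*N (U(N) = 2*N + 1 = 1 + 2*N)
(103 + 19)/(144 + U(2)) - 1*(-206) = (103 + 19)/(144 + (1 + 2*2)) - 1*(-206) = 122/(144 + (1 + 4)) + 206 = 122/(144 + 5) + 206 = 122/149 + 206 = 30816/149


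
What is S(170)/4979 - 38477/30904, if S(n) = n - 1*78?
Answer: -188733815/153871016 ≈ -1.2266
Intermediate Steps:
S(n) = -78 + n (S(n) = n - 78 = -78 + n)
S(170)/4979 - 38477/30904 = (-78 + 170)/4979 - 38477/30904 = 92*(1/4979) - 38477*1/30904 = 92/4979 - 38477/30904 = -188733815/153871016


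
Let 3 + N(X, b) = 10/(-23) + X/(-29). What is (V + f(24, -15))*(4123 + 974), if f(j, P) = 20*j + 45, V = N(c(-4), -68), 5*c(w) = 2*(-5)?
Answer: 1773399210/667 ≈ 2.6588e+6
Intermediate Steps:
c(w) = -2 (c(w) = (2*(-5))/5 = (1/5)*(-10) = -2)
N(X, b) = -79/23 - X/29 (N(X, b) = -3 + (10/(-23) + X/(-29)) = -3 + (10*(-1/23) + X*(-1/29)) = -3 + (-10/23 - X/29) = -79/23 - X/29)
V = -2245/667 (V = -79/23 - 1/29*(-2) = -79/23 + 2/29 = -2245/667 ≈ -3.3658)
f(j, P) = 45 + 20*j
(V + f(24, -15))*(4123 + 974) = (-2245/667 + (45 + 20*24))*(4123 + 974) = (-2245/667 + (45 + 480))*5097 = (-2245/667 + 525)*5097 = (347930/667)*5097 = 1773399210/667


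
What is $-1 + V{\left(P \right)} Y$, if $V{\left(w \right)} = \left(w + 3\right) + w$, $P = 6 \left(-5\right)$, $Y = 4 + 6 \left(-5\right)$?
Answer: $1481$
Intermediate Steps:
$Y = -26$ ($Y = 4 - 30 = -26$)
$P = -30$
$V{\left(w \right)} = 3 + 2 w$ ($V{\left(w \right)} = \left(3 + w\right) + w = 3 + 2 w$)
$-1 + V{\left(P \right)} Y = -1 + \left(3 + 2 \left(-30\right)\right) \left(-26\right) = -1 + \left(3 - 60\right) \left(-26\right) = -1 - -1482 = -1 + 1482 = 1481$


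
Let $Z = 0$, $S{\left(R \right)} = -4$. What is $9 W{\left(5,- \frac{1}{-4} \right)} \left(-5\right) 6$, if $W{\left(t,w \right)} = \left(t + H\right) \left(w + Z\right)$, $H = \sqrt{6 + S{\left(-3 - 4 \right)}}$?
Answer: $- \frac{675}{2} - \frac{135 \sqrt{2}}{2} \approx -432.96$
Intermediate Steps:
$H = \sqrt{2}$ ($H = \sqrt{6 - 4} = \sqrt{2} \approx 1.4142$)
$W{\left(t,w \right)} = w \left(t + \sqrt{2}\right)$ ($W{\left(t,w \right)} = \left(t + \sqrt{2}\right) \left(w + 0\right) = \left(t + \sqrt{2}\right) w = w \left(t + \sqrt{2}\right)$)
$9 W{\left(5,- \frac{1}{-4} \right)} \left(-5\right) 6 = 9 - \frac{1}{-4} \left(5 + \sqrt{2}\right) \left(-5\right) 6 = 9 \left(-1\right) \left(- \frac{1}{4}\right) \left(5 + \sqrt{2}\right) \left(-5\right) 6 = 9 \frac{5 + \sqrt{2}}{4} \left(-5\right) 6 = 9 \left(\frac{5}{4} + \frac{\sqrt{2}}{4}\right) \left(-5\right) 6 = 9 \left(- \frac{25}{4} - \frac{5 \sqrt{2}}{4}\right) 6 = \left(- \frac{225}{4} - \frac{45 \sqrt{2}}{4}\right) 6 = - \frac{675}{2} - \frac{135 \sqrt{2}}{2}$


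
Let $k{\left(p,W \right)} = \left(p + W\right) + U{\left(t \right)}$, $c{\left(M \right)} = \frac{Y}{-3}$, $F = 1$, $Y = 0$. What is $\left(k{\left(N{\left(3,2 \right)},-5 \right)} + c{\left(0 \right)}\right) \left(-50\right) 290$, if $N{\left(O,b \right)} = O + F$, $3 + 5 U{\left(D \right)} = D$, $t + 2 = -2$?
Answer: $34800$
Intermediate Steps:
$c{\left(M \right)} = 0$ ($c{\left(M \right)} = \frac{0}{-3} = 0 \left(- \frac{1}{3}\right) = 0$)
$t = -4$ ($t = -2 - 2 = -4$)
$U{\left(D \right)} = - \frac{3}{5} + \frac{D}{5}$
$N{\left(O,b \right)} = 1 + O$ ($N{\left(O,b \right)} = O + 1 = 1 + O$)
$k{\left(p,W \right)} = - \frac{7}{5} + W + p$ ($k{\left(p,W \right)} = \left(p + W\right) + \left(- \frac{3}{5} + \frac{1}{5} \left(-4\right)\right) = \left(W + p\right) - \frac{7}{5} = - \frac{7}{5} + W + p$)
$\left(k{\left(N{\left(3,2 \right)},-5 \right)} + c{\left(0 \right)}\right) \left(-50\right) 290 = \left(\left(- \frac{7}{5} - 5 + \left(1 + 3\right)\right) + 0\right) \left(-50\right) 290 = \left(\left(- \frac{7}{5} - 5 + 4\right) + 0\right) \left(-50\right) 290 = \left(- \frac{12}{5} + 0\right) \left(-50\right) 290 = \left(- \frac{12}{5}\right) \left(-50\right) 290 = 120 \cdot 290 = 34800$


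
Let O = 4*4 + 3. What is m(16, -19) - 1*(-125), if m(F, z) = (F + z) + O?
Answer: 141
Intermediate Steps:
O = 19 (O = 16 + 3 = 19)
m(F, z) = 19 + F + z (m(F, z) = (F + z) + 19 = 19 + F + z)
m(16, -19) - 1*(-125) = (19 + 16 - 19) - 1*(-125) = 16 + 125 = 141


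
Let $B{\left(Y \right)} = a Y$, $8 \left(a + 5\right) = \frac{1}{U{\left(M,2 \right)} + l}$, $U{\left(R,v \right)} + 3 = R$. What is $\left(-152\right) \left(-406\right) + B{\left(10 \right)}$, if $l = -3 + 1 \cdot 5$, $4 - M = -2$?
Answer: $\frac{246649}{4} \approx 61662.0$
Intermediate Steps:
$M = 6$ ($M = 4 - -2 = 4 + 2 = 6$)
$U{\left(R,v \right)} = -3 + R$
$l = 2$ ($l = -3 + 5 = 2$)
$a = - \frac{199}{40}$ ($a = -5 + \frac{1}{8 \left(\left(-3 + 6\right) + 2\right)} = -5 + \frac{1}{8 \left(3 + 2\right)} = -5 + \frac{1}{8 \cdot 5} = -5 + \frac{1}{8} \cdot \frac{1}{5} = -5 + \frac{1}{40} = - \frac{199}{40} \approx -4.975$)
$B{\left(Y \right)} = - \frac{199 Y}{40}$
$\left(-152\right) \left(-406\right) + B{\left(10 \right)} = \left(-152\right) \left(-406\right) - \frac{199}{4} = 61712 - \frac{199}{4} = \frac{246649}{4}$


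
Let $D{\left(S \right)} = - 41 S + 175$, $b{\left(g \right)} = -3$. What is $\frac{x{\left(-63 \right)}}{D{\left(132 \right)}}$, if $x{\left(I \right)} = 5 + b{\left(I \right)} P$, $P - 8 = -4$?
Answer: $\frac{7}{5237} \approx 0.0013366$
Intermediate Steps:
$P = 4$ ($P = 8 - 4 = 4$)
$x{\left(I \right)} = -7$ ($x{\left(I \right)} = 5 - 12 = -7$)
$D{\left(S \right)} = 175 - 41 S$
$\frac{x{\left(-63 \right)}}{D{\left(132 \right)}} = - \frac{7}{175 - 5412} = - \frac{7}{-5237} = \left(-7\right) \left(- \frac{1}{5237}\right) = \frac{7}{5237}$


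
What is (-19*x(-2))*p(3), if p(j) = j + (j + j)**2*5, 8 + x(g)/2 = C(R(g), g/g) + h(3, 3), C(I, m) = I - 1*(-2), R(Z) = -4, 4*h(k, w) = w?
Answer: 128649/2 ≈ 64325.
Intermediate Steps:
h(k, w) = w/4
C(I, m) = 2 + I (C(I, m) = I + 2 = 2 + I)
x(g) = -37/2 (x(g) = -16 + 2*((2 - 4) + (1/4)*3) = -16 + 2*(-2 + 3/4) = -16 + 2*(-5/4) = -16 - 5/2 = -37/2)
p(j) = j + 20*j**2 (p(j) = j + (2*j)**2*5 = j + (4*j**2)*5 = j + 20*j**2)
(-19*x(-2))*p(3) = (-19*(-37/2))*(3*(1 + 20*3)) = 703*(3*(1 + 60))/2 = 703*(3*61)/2 = (703/2)*183 = 128649/2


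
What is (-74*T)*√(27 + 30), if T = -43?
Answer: 3182*√57 ≈ 24024.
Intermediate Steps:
(-74*T)*√(27 + 30) = (-74*(-43))*√(27 + 30) = 3182*√57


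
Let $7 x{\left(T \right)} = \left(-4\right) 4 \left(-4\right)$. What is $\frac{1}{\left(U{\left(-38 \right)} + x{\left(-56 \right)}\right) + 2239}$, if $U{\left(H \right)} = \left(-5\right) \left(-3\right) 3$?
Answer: $\frac{7}{16052} \approx 0.00043608$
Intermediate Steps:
$U{\left(H \right)} = 45$ ($U{\left(H \right)} = 15 \cdot 3 = 45$)
$x{\left(T \right)} = \frac{64}{7}$ ($x{\left(T \right)} = \frac{\left(-4\right) 4 \left(-4\right)}{7} = \frac{\left(-16\right) \left(-4\right)}{7} = \frac{1}{7} \cdot 64 = \frac{64}{7}$)
$\frac{1}{\left(U{\left(-38 \right)} + x{\left(-56 \right)}\right) + 2239} = \frac{1}{\left(45 + \frac{64}{7}\right) + 2239} = \frac{1}{\frac{379}{7} + 2239} = \frac{1}{\frac{16052}{7}} = \frac{7}{16052}$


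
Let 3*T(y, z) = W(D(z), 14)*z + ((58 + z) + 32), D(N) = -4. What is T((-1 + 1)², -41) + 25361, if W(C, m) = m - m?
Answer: 76132/3 ≈ 25377.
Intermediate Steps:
W(C, m) = 0
T(y, z) = 30 + z/3 (T(y, z) = (0*z + ((58 + z) + 32))/3 = (0 + (90 + z))/3 = (90 + z)/3 = 30 + z/3)
T((-1 + 1)², -41) + 25361 = (30 + (⅓)*(-41)) + 25361 = (30 - 41/3) + 25361 = 49/3 + 25361 = 76132/3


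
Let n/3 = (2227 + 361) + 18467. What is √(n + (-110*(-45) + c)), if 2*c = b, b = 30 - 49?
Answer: √272422/2 ≈ 260.97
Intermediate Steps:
b = -19
c = -19/2 (c = (½)*(-19) = -19/2 ≈ -9.5000)
n = 63165 (n = 3*((2227 + 361) + 18467) = 3*(2588 + 18467) = 3*21055 = 63165)
√(n + (-110*(-45) + c)) = √(63165 + (-110*(-45) - 19/2)) = √(63165 + (4950 - 19/2)) = √(63165 + 9881/2) = √(136211/2) = √272422/2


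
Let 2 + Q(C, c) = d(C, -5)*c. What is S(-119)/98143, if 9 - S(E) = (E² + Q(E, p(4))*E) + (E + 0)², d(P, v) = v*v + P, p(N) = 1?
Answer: -39737/98143 ≈ -0.40489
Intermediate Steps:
d(P, v) = P + v² (d(P, v) = v² + P = P + v²)
Q(C, c) = -2 + c*(25 + C) (Q(C, c) = -2 + (C + (-5)²)*c = -2 + (C + 25)*c = -2 + (25 + C)*c = -2 + c*(25 + C))
S(E) = 9 - 2*E² - E*(23 + E) (S(E) = 9 - ((E² + (-2 + 1*(25 + E))*E) + (E + 0)²) = 9 - ((E² + (-2 + (25 + E))*E) + E²) = 9 - ((E² + (23 + E)*E) + E²) = 9 - ((E² + E*(23 + E)) + E²) = 9 - (2*E² + E*(23 + E)) = 9 + (-2*E² - E*(23 + E)) = 9 - 2*E² - E*(23 + E))
S(-119)/98143 = (9 - 23*(-119) - 3*(-119)²)/98143 = (9 + 2737 - 3*14161)*(1/98143) = (9 + 2737 - 42483)*(1/98143) = -39737*1/98143 = -39737/98143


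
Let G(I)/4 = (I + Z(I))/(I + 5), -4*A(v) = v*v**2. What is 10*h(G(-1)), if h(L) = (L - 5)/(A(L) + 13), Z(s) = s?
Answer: -14/3 ≈ -4.6667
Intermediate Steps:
A(v) = -v**3/4 (A(v) = -v*v**2/4 = -v**3/4)
G(I) = 8*I/(5 + I) (G(I) = 4*((I + I)/(I + 5)) = 4*((2*I)/(5 + I)) = 4*(2*I/(5 + I)) = 8*I/(5 + I))
h(L) = (-5 + L)/(13 - L**3/4) (h(L) = (L - 5)/(-L**3/4 + 13) = (-5 + L)/(13 - L**3/4))
10*h(G(-1)) = 10*(4*(5 - 8*(-1)/(5 - 1))/(-52 + (8*(-1)/(5 - 1))**3)) = 10*(4*(5 - 8*(-1)/4)/(-52 + (8*(-1)/4)**3)) = 10*(4*(5 - 8*(-1)/4)/(-52 + (8*(-1)*(1/4))**3)) = 10*(4*(5 - 1*(-2))/(-52 + (-2)**3)) = 10*(4*(5 + 2)/(-52 - 8)) = 10*(4*7/(-60)) = 10*(4*(-1/60)*7) = 10*(-7/15) = -14/3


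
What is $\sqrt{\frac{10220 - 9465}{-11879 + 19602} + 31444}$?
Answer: $\frac{\sqrt{1875474689541}}{7723} \approx 177.32$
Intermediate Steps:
$\sqrt{\frac{10220 - 9465}{-11879 + 19602} + 31444} = \sqrt{\frac{755}{7723} + 31444} = \sqrt{\frac{242842767}{7723}} = \frac{\sqrt{1875474689541}}{7723}$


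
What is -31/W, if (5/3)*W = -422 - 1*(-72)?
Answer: 31/210 ≈ 0.14762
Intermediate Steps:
W = -210 (W = 3*(-422 - 1*(-72))/5 = 3*(-422 + 72)/5 = (⅗)*(-350) = -210)
-31/W = -31/(-210) = -31*(-1/210) = 31/210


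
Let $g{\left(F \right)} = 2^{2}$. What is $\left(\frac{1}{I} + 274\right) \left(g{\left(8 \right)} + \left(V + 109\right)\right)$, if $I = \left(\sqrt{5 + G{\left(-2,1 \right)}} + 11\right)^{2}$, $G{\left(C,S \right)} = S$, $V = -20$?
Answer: $\frac{337011261}{13225} - \frac{2046 \sqrt{6}}{13225} \approx 25483.0$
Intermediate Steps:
$g{\left(F \right)} = 4$
$I = \left(11 + \sqrt{6}\right)^{2}$ ($I = \left(\sqrt{5 + 1} + 11\right)^{2} = \left(\sqrt{6} + 11\right)^{2} = \left(11 + \sqrt{6}\right)^{2} \approx 180.89$)
$\left(\frac{1}{I} + 274\right) \left(g{\left(8 \right)} + \left(V + 109\right)\right) = \left(\frac{1}{\left(11 + \sqrt{6}\right)^{2}} + 274\right) \left(4 + \left(-20 + 109\right)\right) = \left(\frac{1}{\left(11 + \sqrt{6}\right)^{2}} + 274\right) \left(4 + 89\right) = \left(274 + \frac{1}{\left(11 + \sqrt{6}\right)^{2}}\right) 93 = 25482 + \frac{93}{\left(11 + \sqrt{6}\right)^{2}}$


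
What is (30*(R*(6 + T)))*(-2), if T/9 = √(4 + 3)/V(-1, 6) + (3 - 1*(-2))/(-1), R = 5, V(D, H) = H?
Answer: 11700 - 450*√7 ≈ 10509.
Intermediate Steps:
T = -45 + 3*√7/2 (T = 9*(√(4 + 3)/6 + (3 - 1*(-2))/(-1)) = 9*(√7*(⅙) + (3 + 2)*(-1)) = 9*(√7/6 + 5*(-1)) = 9*(√7/6 - 5) = 9*(-5 + √7/6) = -45 + 3*√7/2 ≈ -41.031)
(30*(R*(6 + T)))*(-2) = (30*(5*(6 + (-45 + 3*√7/2))))*(-2) = (30*(5*(-39 + 3*√7/2)))*(-2) = (30*(-195 + 15*√7/2))*(-2) = (-5850 + 225*√7)*(-2) = 11700 - 450*√7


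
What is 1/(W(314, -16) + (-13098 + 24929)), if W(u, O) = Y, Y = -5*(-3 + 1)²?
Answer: 1/11811 ≈ 8.4667e-5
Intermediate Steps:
Y = -20 (Y = -5*(-2)² = -5*4 = -20)
W(u, O) = -20
1/(W(314, -16) + (-13098 + 24929)) = 1/(-20 + (-13098 + 24929)) = 1/(-20 + 11831) = 1/11811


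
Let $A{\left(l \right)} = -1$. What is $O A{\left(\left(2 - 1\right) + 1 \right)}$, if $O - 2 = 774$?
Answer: $-776$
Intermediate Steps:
$O = 776$ ($O = 2 + 774 = 776$)
$O A{\left(\left(2 - 1\right) + 1 \right)} = 776 \left(-1\right) = -776$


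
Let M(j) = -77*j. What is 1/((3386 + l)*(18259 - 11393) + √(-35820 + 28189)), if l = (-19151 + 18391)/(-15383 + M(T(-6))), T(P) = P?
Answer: 5175986638535876/120334576088536107009807 - 222636241*I*√7631/120334576088536107009807 ≈ 4.3013e-8 - 1.6162e-13*I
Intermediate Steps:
l = 760/14921 (l = (-19151 + 18391)/(-15383 - 77*(-6)) = -760/(-15383 + 462) = -760/(-14921) = -760*(-1/14921) = 760/14921 ≈ 0.050935)
1/((3386 + l)*(18259 - 11393) + √(-35820 + 28189)) = 1/((3386 + 760/14921)*(18259 - 11393) + √(-35820 + 28189)) = 1/((50523266/14921)*6866 + √(-7631)) = 1/(346892744356/14921 + I*√7631)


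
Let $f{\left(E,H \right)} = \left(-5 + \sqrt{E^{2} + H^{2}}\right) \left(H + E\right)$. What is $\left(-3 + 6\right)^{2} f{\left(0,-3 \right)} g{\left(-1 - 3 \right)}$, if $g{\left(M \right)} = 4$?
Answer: $216$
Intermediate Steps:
$f{\left(E,H \right)} = \left(-5 + \sqrt{E^{2} + H^{2}}\right) \left(E + H\right)$
$\left(-3 + 6\right)^{2} f{\left(0,-3 \right)} g{\left(-1 - 3 \right)} = \left(-3 + 6\right)^{2} \left(\left(-5\right) 0 - -15 + 0 \sqrt{0^{2} + \left(-3\right)^{2}} - 3 \sqrt{0^{2} + \left(-3\right)^{2}}\right) 4 = 3^{2} \left(0 + 15 + 0 \sqrt{0 + 9} - 3 \sqrt{0 + 9}\right) 4 = 9 \left(0 + 15 + 0 \sqrt{9} - 3 \sqrt{9}\right) 4 = 9 \left(0 + 15 + 0 \cdot 3 - 9\right) 4 = 9 \left(0 + 15 + 0 - 9\right) 4 = 9 \cdot 6 \cdot 4 = 54 \cdot 4 = 216$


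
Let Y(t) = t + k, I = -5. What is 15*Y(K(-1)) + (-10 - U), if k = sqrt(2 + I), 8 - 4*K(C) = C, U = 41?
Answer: -69/4 + 15*I*sqrt(3) ≈ -17.25 + 25.981*I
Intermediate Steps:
K(C) = 2 - C/4
k = I*sqrt(3) (k = sqrt(2 - 5) = sqrt(-3) = I*sqrt(3) ≈ 1.732*I)
Y(t) = t + I*sqrt(3)
15*Y(K(-1)) + (-10 - U) = 15*((2 - 1/4*(-1)) + I*sqrt(3)) + (-10 - 1*41) = 15*((2 + 1/4) + I*sqrt(3)) + (-10 - 41) = 15*(9/4 + I*sqrt(3)) - 51 = (135/4 + 15*I*sqrt(3)) - 51 = -69/4 + 15*I*sqrt(3)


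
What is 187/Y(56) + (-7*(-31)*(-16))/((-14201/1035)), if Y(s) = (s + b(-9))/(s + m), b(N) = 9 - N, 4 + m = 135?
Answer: 762515249/1050874 ≈ 725.60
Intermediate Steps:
m = 131 (m = -4 + 135 = 131)
Y(s) = (18 + s)/(131 + s) (Y(s) = (s + (9 - 1*(-9)))/(s + 131) = (s + (9 + 9))/(131 + s) = (s + 18)/(131 + s) = (18 + s)/(131 + s))
187/Y(56) + (-7*(-31)*(-16))/((-14201/1035)) = 187/(((18 + 56)/(131 + 56))) + (-7*(-31)*(-16))/((-14201/1035)) = 187/((74/187)) + (217*(-16))/((-14201*1/1035)) = 187/(((1/187)*74)) - 3472/(-14201/1035) = 187/(74/187) - 3472*(-1035/14201) = 187*(187/74) + 3593520/14201 = 34969/74 + 3593520/14201 = 762515249/1050874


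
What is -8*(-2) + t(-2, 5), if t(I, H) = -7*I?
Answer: 30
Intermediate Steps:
-8*(-2) + t(-2, 5) = -8*(-2) - 7*(-2) = 16 + 14 = 30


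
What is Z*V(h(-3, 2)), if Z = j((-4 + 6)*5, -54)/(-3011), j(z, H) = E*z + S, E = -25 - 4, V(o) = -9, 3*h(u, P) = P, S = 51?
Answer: -2151/3011 ≈ -0.71438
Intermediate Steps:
h(u, P) = P/3
E = -29
j(z, H) = 51 - 29*z (j(z, H) = -29*z + 51 = 51 - 29*z)
Z = 239/3011 (Z = (51 - 29*(-4 + 6)*5)/(-3011) = (51 - 58*5)*(-1/3011) = (51 - 29*10)*(-1/3011) = (51 - 290)*(-1/3011) = -239*(-1/3011) = 239/3011 ≈ 0.079376)
Z*V(h(-3, 2)) = (239/3011)*(-9) = -2151/3011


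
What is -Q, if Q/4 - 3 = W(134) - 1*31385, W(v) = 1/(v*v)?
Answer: 563495191/4489 ≈ 1.2553e+5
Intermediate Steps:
W(v) = v⁻²
Q = -563495191/4489 (Q = 12 + 4*(134⁻² - 1*31385) = 12 + 4*(1/17956 - 31385) = 12 + 4*(-563549059/17956) = 12 - 563549059/4489 = -563495191/4489 ≈ -1.2553e+5)
-Q = -1*(-563495191/4489) = 563495191/4489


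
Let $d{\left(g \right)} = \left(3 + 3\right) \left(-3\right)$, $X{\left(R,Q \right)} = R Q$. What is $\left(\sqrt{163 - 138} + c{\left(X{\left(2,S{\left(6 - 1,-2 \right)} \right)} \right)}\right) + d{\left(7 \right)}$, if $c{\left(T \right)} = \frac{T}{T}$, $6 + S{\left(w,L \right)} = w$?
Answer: $-12$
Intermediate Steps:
$S{\left(w,L \right)} = -6 + w$
$X{\left(R,Q \right)} = Q R$
$c{\left(T \right)} = 1$
$d{\left(g \right)} = -18$ ($d{\left(g \right)} = 6 \left(-3\right) = -18$)
$\left(\sqrt{163 - 138} + c{\left(X{\left(2,S{\left(6 - 1,-2 \right)} \right)} \right)}\right) + d{\left(7 \right)} = \left(\sqrt{163 - 138} + 1\right) - 18 = \left(\sqrt{25} + 1\right) - 18 = \left(5 + 1\right) - 18 = 6 - 18 = -12$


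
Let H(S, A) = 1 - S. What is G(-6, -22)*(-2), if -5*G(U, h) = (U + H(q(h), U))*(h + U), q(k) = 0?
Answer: 56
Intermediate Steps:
G(U, h) = -(1 + U)*(U + h)/5 (G(U, h) = -(U + (1 - 1*0))*(h + U)/5 = -(U + (1 + 0))*(U + h)/5 = -(U + 1)*(U + h)/5 = -(1 + U)*(U + h)/5)
G(-6, -22)*(-2) = (-⅕*(-6) - ⅕*(-22) - ⅕*(-6)² - ⅕*(-6)*(-22))*(-2) = (6/5 + 22/5 - ⅕*36 - 132/5)*(-2) = (6/5 + 22/5 - 36/5 - 132/5)*(-2) = -28*(-2) = 56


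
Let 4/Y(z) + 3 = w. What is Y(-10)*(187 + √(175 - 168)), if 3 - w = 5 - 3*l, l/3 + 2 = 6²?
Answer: 748/301 + 4*√7/301 ≈ 2.5202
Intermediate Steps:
l = 102 (l = -6 + 3*6² = -6 + 3*36 = -6 + 108 = 102)
w = 304 (w = 3 - (5 - 3*102) = 3 - (5 - 306) = 3 - 1*(-301) = 3 + 301 = 304)
Y(z) = 4/301 (Y(z) = 4/(-3 + 304) = 4/301)
Y(-10)*(187 + √(175 - 168)) = 4*(187 + √(175 - 168))/301 = 4*(187 + √7)/301 = 748/301 + 4*√7/301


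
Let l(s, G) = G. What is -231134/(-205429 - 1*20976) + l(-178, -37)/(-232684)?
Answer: 53789560641/52680821020 ≈ 1.0210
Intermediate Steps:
-231134/(-205429 - 1*20976) + l(-178, -37)/(-232684) = -231134/(-205429 - 1*20976) - 37/(-232684) = -231134/(-205429 - 20976) - 37*(-1/232684) = -231134/(-226405) + 37/232684 = -231134*(-1/226405) + 37/232684 = 231134/226405 + 37/232684 = 53789560641/52680821020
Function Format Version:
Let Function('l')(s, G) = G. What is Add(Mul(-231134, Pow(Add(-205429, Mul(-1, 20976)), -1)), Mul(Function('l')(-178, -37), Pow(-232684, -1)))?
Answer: Rational(53789560641, 52680821020) ≈ 1.0210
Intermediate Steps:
Add(Mul(-231134, Pow(Add(-205429, Mul(-1, 20976)), -1)), Mul(Function('l')(-178, -37), Pow(-232684, -1))) = Add(Mul(-231134, Pow(Add(-205429, Mul(-1, 20976)), -1)), Mul(-37, Pow(-232684, -1))) = Add(Mul(-231134, Pow(Add(-205429, -20976), -1)), Mul(-37, Rational(-1, 232684))) = Add(Mul(-231134, Pow(-226405, -1)), Rational(37, 232684)) = Add(Mul(-231134, Rational(-1, 226405)), Rational(37, 232684)) = Add(Rational(231134, 226405), Rational(37, 232684)) = Rational(53789560641, 52680821020)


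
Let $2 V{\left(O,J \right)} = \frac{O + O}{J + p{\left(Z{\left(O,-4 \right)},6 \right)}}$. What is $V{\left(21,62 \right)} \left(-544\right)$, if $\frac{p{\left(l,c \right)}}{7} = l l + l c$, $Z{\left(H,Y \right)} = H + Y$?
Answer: $- \frac{3808}{933} \approx -4.0815$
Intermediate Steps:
$p{\left(l,c \right)} = 7 l^{2} + 7 c l$ ($p{\left(l,c \right)} = 7 \left(l l + l c\right) = 7 \left(l^{2} + c l\right) = 7 l^{2} + 7 c l$)
$V{\left(O,J \right)} = \frac{O}{J + 7 \left(-4 + O\right) \left(2 + O\right)}$ ($V{\left(O,J \right)} = \frac{\left(O + O\right) \frac{1}{J + 7 \left(O - 4\right) \left(6 + \left(O - 4\right)\right)}}{2} = \frac{2 O \frac{1}{J + 7 \left(-4 + O\right) \left(6 + \left(-4 + O\right)\right)}}{2} = \frac{2 O \frac{1}{J + 7 \left(-4 + O\right) \left(2 + O\right)}}{2} = \frac{O}{J + 7 \left(-4 + O\right) \left(2 + O\right)}$)
$V{\left(21,62 \right)} \left(-544\right) = \frac{21}{62 + 7 \left(-4 + 21\right) \left(2 + 21\right)} \left(-544\right) = \frac{21}{62 + 7 \cdot 17 \cdot 23} \left(-544\right) = \frac{21}{62 + 2737} \left(-544\right) = \frac{21}{2799} \left(-544\right) = 21 \cdot \frac{1}{2799} \left(-544\right) = \frac{7}{933} \left(-544\right) = - \frac{3808}{933}$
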